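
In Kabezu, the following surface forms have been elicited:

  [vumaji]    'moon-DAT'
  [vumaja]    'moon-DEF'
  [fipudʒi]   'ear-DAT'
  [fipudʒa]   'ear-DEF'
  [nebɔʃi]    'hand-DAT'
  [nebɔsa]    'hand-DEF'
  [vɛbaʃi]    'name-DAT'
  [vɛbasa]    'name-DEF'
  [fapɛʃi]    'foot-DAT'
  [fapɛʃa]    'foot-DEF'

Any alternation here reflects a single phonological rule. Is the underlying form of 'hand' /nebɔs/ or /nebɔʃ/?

The stem for 'hand' ends in [ʃ] in [nebɔʃi] but [s] in [nebɔsa].
But 'foot' keeps [ʃ] in both environments ([fapɛʃi], [fapɛʃa]), so there is no rule changing /ʃ/ to [s] before the DEF suffix.
So /s/ is underlying, and a rule of palatalization before a front vowel — /s/ becomes palato-alveolar [ʃ] before a front vowel — gives [ʃ].

/nebɔs/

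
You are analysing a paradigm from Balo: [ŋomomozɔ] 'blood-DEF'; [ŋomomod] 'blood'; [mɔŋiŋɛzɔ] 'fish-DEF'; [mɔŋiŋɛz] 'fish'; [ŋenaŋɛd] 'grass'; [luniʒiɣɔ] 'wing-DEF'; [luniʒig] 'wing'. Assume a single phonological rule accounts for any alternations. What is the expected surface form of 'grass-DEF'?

[ŋenaŋɛzɔ]

The root 'blood' surfaces as [ŋomomozɔ] and [ŋomomod], with a stem-final [z] ~ [d] alternation.
If /z/ were underlying and a rule turned it into [d] in isolation, 'fish' would also alternate; but it has [z] in both [mɔŋiŋɛzɔ] and [mɔŋiŋɛz].
Therefore /d/ is basic and [z] is derived by intervocalic spirantization (voiced stops become fricatives between vowels).
The one attested form of 'grass', [ŋenaŋɛd], shows underlying /ŋenaŋɛd/. Applying the same rule between vowels gives [ŋenaŋɛzɔ].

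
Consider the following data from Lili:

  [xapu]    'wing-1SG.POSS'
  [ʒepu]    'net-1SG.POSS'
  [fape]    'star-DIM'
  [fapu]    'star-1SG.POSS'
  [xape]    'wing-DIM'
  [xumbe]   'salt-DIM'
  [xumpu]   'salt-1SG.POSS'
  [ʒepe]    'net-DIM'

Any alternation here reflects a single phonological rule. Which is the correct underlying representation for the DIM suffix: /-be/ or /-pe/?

/-be/

The DIM morpheme has two allomorphs, [-be] and [-pe].
The 1SG.POSS suffix, which begins with [p], is invariant after every stem; so [p] is not altered by any rule here.
So the underlying form is /-be/, and voiced stops become voiceless after a vowel.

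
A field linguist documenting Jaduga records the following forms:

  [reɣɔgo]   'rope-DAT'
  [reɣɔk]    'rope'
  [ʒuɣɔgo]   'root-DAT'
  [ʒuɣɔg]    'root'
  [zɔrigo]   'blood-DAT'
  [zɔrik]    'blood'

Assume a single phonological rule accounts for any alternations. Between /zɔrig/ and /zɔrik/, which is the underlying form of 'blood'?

In [zɔrigo] and [zɔrik] the final segment of 'blood' alternates: [g] ~ [k].
But 'root' keeps [g] in both environments ([ʒuɣɔgo], [ʒuɣɔg]), so there is no rule changing /g/ to [k] in isolation.
The alternation reflects intervocalic voicing: voiceless stops become voiced between vowels. /k/ is underlying.

/zɔrik/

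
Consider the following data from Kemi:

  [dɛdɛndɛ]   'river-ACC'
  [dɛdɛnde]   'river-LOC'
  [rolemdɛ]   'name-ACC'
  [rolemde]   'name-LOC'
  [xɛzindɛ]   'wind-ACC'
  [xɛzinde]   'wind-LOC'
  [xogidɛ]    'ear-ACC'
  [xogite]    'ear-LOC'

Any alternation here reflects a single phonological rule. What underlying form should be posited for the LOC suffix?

The LOC morpheme has two allomorphs, [-de] and [-te].
By contrast the ACC suffix keeps its initial [d] throughout — that segment must be underlying.
The LOC suffix is therefore /-te/ underlyingly, with post-nasal voicing: voiceless stops become voiced after a nasal.

/-te/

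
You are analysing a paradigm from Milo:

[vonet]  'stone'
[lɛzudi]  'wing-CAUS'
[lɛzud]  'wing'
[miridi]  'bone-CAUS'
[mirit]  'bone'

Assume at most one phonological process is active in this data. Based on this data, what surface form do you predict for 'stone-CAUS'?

[vonedi]

In [miridi] and [mirit] the final segment of 'bone' alternates: [d] ~ [t].
The stem 'wing' ([lɛzudi], [lɛzud]) shows [d] unchanged in both environments, so [d] cannot be basic with [t] derived in isolation.
The underlying segment must be /t/; voiceless stops become voiced between vowels, yielding [d] there.
The one attested form of 'stone', [vonet], shows underlying /vonet/. Applying the same rule between vowels gives [vonedi].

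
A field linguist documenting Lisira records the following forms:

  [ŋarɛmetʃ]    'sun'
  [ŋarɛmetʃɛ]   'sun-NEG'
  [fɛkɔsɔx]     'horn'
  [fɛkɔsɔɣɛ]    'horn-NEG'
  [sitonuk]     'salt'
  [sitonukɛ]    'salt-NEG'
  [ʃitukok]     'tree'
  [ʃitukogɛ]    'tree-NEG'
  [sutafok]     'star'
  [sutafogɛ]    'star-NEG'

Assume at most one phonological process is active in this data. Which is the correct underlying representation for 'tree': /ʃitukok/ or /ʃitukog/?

/ʃitukog/

The root 'tree' surfaces as [ʃitukok] and [ʃitukogɛ], with a stem-final [k] ~ [g] alternation.
But 'salt' keeps [k] in both environments ([sitonuk], [sitonukɛ]), so there is no rule changing /k/ to [g] before the NEG suffix.
Therefore /g/ is basic and [k] is derived by word-final obstruent devoicing (voiced obstruents become voiceless word-finally).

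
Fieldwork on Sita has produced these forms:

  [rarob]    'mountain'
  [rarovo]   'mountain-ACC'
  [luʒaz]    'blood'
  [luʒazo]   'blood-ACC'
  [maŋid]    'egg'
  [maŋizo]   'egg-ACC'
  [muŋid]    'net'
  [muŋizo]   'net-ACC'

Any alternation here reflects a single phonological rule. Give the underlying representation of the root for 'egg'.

In [maŋid] and [maŋizo] the final segment of 'egg' alternates: [d] ~ [z].
Compare 'blood', with invariant [z] in [luʒaz] and [luʒazo]: an analysis with underlying /z/ and a rule producing [d] in isolation would wrongly predict alternation here too.
The underlying segment must be /d/; voiced stops become fricatives between vowels, yielding [z] there.

/maŋid/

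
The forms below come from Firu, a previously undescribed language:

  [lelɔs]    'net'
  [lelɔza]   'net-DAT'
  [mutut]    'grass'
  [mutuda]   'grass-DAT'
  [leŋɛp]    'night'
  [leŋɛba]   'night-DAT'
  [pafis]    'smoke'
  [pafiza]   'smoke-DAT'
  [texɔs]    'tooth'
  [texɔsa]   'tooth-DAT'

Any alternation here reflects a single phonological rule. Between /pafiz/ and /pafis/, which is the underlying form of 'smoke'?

/pafiz/

The root 'smoke' surfaces as [pafis] and [pafiza], with a stem-final [s] ~ [z] alternation.
But 'tooth' keeps [s] in both environments ([texɔs], [texɔsa]), so there is no rule changing /s/ to [z] before the DAT suffix.
Therefore /z/ is basic and [s] is derived by word-final obstruent devoicing (voiced obstruents become voiceless word-finally).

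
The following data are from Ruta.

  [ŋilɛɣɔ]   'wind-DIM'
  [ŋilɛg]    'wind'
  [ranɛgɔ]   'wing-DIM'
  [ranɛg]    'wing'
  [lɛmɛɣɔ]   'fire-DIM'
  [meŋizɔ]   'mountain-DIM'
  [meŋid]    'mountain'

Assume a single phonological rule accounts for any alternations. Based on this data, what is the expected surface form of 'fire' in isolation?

The stem for 'wind' ends in [ɣ] in [ŋilɛɣɔ] but [g] in [ŋilɛg].
But 'wing' keeps [g] in both environments ([ranɛgɔ], [ranɛg]), so there is no rule changing /g/ to [ɣ] before the DIM suffix.
The alternation reflects word-final hardening: voiced fricatives become stops word-finally. /ɣ/ is underlying.
From [lɛmɛɣɔ] the stem 'fire' is /lɛmɛɣ/; word-finally this yields [lɛmɛg].

[lɛmɛg]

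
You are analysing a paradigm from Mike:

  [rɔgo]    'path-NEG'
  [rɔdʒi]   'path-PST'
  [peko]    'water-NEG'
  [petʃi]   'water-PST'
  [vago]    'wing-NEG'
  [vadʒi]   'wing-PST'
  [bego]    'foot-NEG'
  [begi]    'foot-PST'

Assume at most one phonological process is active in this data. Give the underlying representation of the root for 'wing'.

The stem for 'wing' ends in [g] in [vago] but [dʒ] in [vadʒi].
The stem 'foot' ([bego], [begi]) shows [g] unchanged in both environments, so [g] cannot be basic with [dʒ] derived before the PST suffix.
The underlying segment must be /dʒ/; palato-alveolar /tʃ/ and /dʒ/ become [k] and [g] when no front vowel follows, yielding [g] there.

/vadʒ/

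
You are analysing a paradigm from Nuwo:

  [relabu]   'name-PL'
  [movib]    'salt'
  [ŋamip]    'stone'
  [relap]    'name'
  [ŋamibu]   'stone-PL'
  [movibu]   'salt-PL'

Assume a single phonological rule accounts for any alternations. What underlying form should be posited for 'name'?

/relap/

In [relabu] and [relap] the final segment of 'name' alternates: [b] ~ [p].
But 'salt' keeps [b] in both environments ([movibu], [movib]), so there is no rule changing /b/ to [p] in isolation.
The alternation reflects intervocalic voicing: voiceless stops become voiced between vowels. /p/ is underlying.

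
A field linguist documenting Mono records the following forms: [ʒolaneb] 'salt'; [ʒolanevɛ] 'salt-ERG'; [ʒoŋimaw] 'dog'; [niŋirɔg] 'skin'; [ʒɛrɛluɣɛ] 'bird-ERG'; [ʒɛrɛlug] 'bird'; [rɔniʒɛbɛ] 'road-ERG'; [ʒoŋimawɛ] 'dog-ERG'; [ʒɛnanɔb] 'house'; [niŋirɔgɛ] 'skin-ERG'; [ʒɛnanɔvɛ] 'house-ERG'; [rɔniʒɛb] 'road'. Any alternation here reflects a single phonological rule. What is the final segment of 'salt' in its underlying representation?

The stem for 'salt' ends in [v] in [ʒolanevɛ] but [b] in [ʒolaneb].
If /b/ were underlying and a rule turned it into [v] before the ERG suffix, 'road' would also alternate; but it has [b] in both [rɔniʒɛbɛ] and [rɔniʒɛb].
Therefore /v/ is basic and [b] is derived by word-final hardening (voiced fricatives become stops word-finally).

/v/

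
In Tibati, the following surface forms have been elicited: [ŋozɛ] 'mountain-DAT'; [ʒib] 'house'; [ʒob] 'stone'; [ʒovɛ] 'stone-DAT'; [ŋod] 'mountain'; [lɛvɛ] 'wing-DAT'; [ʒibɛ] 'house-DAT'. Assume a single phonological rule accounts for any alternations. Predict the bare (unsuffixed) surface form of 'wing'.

The stem for 'stone' ends in [b] in [ʒob] but [v] in [ʒovɛ].
The stem 'house' ([ʒib], [ʒibɛ]) shows [b] unchanged in both environments, so [b] cannot be basic with [v] derived before the DAT suffix.
So /v/ is underlying, and a rule of word-final hardening — voiced fricatives become stops word-finally — gives [b].
From [lɛvɛ] the stem 'wing' is /lɛv/; word-finally this yields [lɛb].

[lɛb]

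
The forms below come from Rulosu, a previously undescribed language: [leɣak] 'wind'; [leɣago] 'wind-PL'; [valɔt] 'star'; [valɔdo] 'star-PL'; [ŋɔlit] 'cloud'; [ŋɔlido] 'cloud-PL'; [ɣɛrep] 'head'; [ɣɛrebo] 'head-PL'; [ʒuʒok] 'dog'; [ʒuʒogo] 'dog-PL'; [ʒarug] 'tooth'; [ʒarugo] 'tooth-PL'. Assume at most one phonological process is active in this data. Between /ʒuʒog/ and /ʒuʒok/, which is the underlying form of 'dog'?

/ʒuʒok/

'dog' shows [k] ~ [g] at the end of the stem ([ʒuʒok] vs [ʒuʒogo]).
The stem 'tooth' ([ʒarug], [ʒarugo]) shows [g] unchanged in both environments, so [g] cannot be basic with [k] derived in isolation.
The alternation reflects intervocalic voicing: voiceless stops become voiced between vowels. /k/ is underlying.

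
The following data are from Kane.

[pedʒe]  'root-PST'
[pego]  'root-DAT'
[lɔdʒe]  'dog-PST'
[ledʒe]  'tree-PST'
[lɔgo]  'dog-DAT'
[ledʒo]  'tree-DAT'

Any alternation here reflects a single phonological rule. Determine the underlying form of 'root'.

The stem for 'root' ends in [g] in [pego] but [dʒ] in [pedʒe].
If /dʒ/ were underlying and a rule turned it into [g] before the DAT suffix, 'tree' would also alternate; but it has [dʒ] in both [ledʒo] and [ledʒe].
The underlying segment must be /g/; /g/ becomes palato-alveolar [dʒ] before a front vowel, yielding [dʒ] there.
So 'root' = /peg/.

/peg/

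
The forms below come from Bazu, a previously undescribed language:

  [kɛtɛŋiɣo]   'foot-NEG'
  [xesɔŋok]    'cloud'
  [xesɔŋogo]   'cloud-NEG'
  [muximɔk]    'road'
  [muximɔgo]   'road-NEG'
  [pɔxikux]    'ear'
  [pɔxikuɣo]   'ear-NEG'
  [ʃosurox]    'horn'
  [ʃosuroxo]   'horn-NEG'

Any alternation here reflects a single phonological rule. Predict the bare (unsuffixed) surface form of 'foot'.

In [pɔxikux] and [pɔxikuɣo] the final segment of 'ear' alternates: [x] ~ [ɣ].
Compare 'horn', with invariant [x] in [ʃosurox] and [ʃosuroxo]: an analysis with underlying /x/ and a rule producing [ɣ] before the NEG suffix would wrongly predict alternation here too.
The alternation reflects word-final obstruent devoicing: voiced obstruents become voiceless word-finally. /ɣ/ is underlying.
From [kɛtɛŋiɣo] the stem 'foot' is /kɛtɛŋiɣ/; word-finally this yields [kɛtɛŋix].

[kɛtɛŋix]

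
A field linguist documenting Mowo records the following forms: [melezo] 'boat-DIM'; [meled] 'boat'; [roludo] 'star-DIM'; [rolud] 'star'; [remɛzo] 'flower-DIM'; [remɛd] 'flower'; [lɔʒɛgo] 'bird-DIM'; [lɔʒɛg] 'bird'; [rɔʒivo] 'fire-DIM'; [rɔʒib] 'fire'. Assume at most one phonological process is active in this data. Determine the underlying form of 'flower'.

/remɛz/

'flower' shows [z] ~ [d] at the end of the stem ([remɛzo] vs [remɛd]).
But 'star' keeps [d] in both environments ([roludo], [rolud]), so there is no rule changing /d/ to [z] before the DIM suffix.
Therefore /z/ is basic and [d] is derived by word-final hardening (voiced fricatives become stops word-finally).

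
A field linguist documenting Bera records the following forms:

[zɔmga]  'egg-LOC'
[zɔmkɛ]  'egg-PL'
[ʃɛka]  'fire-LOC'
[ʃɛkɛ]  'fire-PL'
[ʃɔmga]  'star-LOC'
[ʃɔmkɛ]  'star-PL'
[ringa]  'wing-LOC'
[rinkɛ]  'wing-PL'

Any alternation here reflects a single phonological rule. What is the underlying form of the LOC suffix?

The LOC morpheme has two allomorphs, [-ga] and [-ka].
The PL suffix, which begins with [k], is invariant after every stem; so [k] is not altered by any rule here.
The LOC suffix is therefore /-ga/ underlyingly, with post-vocalic devoicing: voiced stops become voiceless after a vowel.

/-ga/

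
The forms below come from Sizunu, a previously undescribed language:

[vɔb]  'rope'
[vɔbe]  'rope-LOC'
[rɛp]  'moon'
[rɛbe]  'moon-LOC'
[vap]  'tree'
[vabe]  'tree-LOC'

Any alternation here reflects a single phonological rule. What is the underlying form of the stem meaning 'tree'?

/vap/

In [vap] and [vabe] the final segment of 'tree' alternates: [p] ~ [b].
If /b/ were underlying and a rule turned it into [p] in isolation, 'rope' would also alternate; but it has [b] in both [vɔb] and [vɔbe].
So /p/ is underlying, and a rule of intervocalic voicing — voiceless stops become voiced between vowels — gives [b].
So 'tree' = /vap/.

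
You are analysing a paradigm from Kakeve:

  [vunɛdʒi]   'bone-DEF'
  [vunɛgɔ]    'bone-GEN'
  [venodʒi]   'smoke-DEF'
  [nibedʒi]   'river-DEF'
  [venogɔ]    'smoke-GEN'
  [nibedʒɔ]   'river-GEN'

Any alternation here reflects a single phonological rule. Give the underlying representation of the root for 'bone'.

/vunɛg/

'bone' shows [g] ~ [dʒ] at the end of the stem ([vunɛgɔ] vs [vunɛdʒi]).
Compare 'river', with invariant [dʒ] in [nibedʒɔ] and [nibedʒi]: an analysis with underlying /dʒ/ and a rule producing [g] before the GEN suffix would wrongly predict alternation here too.
Therefore /g/ is basic and [dʒ] is derived by palatalization before a front vowel (/g/ becomes palato-alveolar [dʒ] before a front vowel).
So 'bone' = /vunɛg/.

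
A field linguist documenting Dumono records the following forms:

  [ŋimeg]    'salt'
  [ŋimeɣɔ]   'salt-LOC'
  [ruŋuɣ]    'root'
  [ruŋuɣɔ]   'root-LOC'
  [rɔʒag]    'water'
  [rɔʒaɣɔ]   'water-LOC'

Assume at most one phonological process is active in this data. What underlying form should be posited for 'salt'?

The root 'salt' surfaces as [ŋimeg] and [ŋimeɣɔ], with a stem-final [g] ~ [ɣ] alternation.
But 'root' keeps [ɣ] in both environments ([ruŋuɣ], [ruŋuɣɔ]), so there is no rule changing /ɣ/ to [g] in isolation.
So /g/ is underlying, and a rule of intervocalic spirantization — voiced stops become fricatives between vowels — gives [ɣ].
The underlying form of 'salt' is therefore /ŋimeg/.

/ŋimeg/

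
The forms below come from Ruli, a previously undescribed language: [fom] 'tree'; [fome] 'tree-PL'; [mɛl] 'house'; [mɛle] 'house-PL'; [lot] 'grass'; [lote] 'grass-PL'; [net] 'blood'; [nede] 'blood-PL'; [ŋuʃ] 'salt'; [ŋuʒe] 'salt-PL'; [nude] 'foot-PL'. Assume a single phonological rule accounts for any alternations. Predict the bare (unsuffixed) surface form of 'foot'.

The stem for 'blood' ends in [t] in [net] but [d] in [nede].
Compare 'grass', with invariant [t] in [lot] and [lote]: an analysis with underlying /t/ and a rule producing [d] before the PL suffix would wrongly predict alternation here too.
Therefore /d/ is basic and [t] is derived by word-final obstruent devoicing (voiced obstruents become voiceless word-finally).
The one attested form of 'foot', [nude], shows underlying /nud/. Applying the same rule word-finally gives [nut].

[nut]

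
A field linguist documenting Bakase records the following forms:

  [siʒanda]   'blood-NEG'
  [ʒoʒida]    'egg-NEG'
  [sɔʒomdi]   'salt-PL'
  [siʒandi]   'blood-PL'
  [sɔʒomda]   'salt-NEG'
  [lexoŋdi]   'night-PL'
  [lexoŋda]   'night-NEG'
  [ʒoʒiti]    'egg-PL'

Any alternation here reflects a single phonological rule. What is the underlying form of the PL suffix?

The PL morpheme has two allomorphs, [-di] and [-ti].
The NEG suffix, which begins with [d], is invariant after every stem; so [d] is not altered by any rule here.
So the underlying form is /-ti/, and voiceless stops become voiced after a nasal.

/-ti/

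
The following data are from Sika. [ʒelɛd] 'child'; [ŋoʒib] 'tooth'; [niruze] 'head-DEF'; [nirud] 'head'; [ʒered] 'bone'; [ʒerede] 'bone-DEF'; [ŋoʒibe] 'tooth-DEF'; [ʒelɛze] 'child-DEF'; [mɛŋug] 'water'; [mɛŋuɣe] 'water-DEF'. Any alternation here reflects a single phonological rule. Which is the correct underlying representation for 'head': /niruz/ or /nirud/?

The root 'head' surfaces as [nirud] and [niruze], with a stem-final [d] ~ [z] alternation.
But 'bone' keeps [d] in both environments ([ʒered], [ʒerede]), so there is no rule changing /d/ to [z] before the DEF suffix.
Therefore /z/ is basic and [d] is derived by word-final hardening (voiced fricatives become stops word-finally).

/niruz/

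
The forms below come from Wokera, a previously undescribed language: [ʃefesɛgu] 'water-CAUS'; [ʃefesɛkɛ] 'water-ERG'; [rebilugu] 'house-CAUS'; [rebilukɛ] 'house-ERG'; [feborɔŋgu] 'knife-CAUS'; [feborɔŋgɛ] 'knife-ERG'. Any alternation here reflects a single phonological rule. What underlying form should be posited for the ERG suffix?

The ERG morpheme has two allomorphs, [-gɛ] and [-kɛ].
By contrast the CAUS suffix keeps its initial [g] throughout — that segment must be underlying.
The ERG suffix is therefore /-kɛ/ underlyingly, with post-nasal voicing: voiceless stops become voiced after a nasal.

/-kɛ/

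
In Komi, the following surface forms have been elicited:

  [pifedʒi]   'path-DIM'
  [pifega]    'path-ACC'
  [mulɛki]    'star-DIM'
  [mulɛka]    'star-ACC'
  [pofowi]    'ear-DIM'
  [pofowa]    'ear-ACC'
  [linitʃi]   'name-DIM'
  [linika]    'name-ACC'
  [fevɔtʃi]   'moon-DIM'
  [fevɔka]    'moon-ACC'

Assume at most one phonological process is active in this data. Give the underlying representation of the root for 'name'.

/linitʃ/

The root 'name' surfaces as [linitʃi] and [linika], with a stem-final [tʃ] ~ [k] alternation.
Compare 'star', with invariant [k] in [mulɛki] and [mulɛka]: an analysis with underlying /k/ and a rule producing [tʃ] before the DIM suffix would wrongly predict alternation here too.
The underlying segment must be /tʃ/; palato-alveolar /tʃ/ and /dʒ/ become [k] and [g] when no front vowel follows, yielding [k] there.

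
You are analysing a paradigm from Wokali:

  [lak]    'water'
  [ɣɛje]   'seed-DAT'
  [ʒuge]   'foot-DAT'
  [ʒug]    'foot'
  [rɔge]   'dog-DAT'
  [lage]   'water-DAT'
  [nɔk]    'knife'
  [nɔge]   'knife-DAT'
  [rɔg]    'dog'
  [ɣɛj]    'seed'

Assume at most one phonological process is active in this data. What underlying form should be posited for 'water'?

/lak/

The stem for 'water' ends in [k] in [lak] but [g] in [lage].
Compare 'foot', with invariant [g] in [ʒug] and [ʒuge]: an analysis with underlying /g/ and a rule producing [k] in isolation would wrongly predict alternation here too.
The alternation reflects intervocalic voicing: voiceless stops become voiced between vowels. /k/ is underlying.
Hence 'water' is /lak/ underlyingly.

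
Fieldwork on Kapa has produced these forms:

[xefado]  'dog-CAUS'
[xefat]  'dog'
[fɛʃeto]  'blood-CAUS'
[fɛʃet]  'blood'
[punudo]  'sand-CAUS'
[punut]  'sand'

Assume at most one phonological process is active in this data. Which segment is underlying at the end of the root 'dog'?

/d/

The stem for 'dog' ends in [d] in [xefado] but [t] in [xefat].
If /t/ were underlying and a rule turned it into [d] before the CAUS suffix, 'blood' would also alternate; but it has [t] in both [fɛʃeto] and [fɛʃet].
The alternation reflects word-final obstruent devoicing: voiced obstruents become voiceless word-finally. /d/ is underlying.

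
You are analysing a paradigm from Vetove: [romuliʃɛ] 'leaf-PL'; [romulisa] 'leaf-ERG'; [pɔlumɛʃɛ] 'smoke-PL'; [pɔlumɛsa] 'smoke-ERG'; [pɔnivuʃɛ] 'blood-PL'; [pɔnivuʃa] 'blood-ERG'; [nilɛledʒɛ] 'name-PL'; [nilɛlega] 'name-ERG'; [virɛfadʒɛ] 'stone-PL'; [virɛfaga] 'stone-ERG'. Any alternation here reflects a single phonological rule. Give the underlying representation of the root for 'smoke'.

/pɔlumɛs/

In [pɔlumɛʃɛ] and [pɔlumɛsa] the final segment of 'smoke' alternates: [ʃ] ~ [s].
If /ʃ/ were underlying and a rule turned it into [s] before the ERG suffix, 'blood' would also alternate; but it has [ʃ] in both [pɔnivuʃɛ] and [pɔnivuʃa].
The underlying segment must be /s/; /g/ and /s/ become palato-alveolar [dʒ] and [ʃ] before a front vowel, yielding [ʃ] there.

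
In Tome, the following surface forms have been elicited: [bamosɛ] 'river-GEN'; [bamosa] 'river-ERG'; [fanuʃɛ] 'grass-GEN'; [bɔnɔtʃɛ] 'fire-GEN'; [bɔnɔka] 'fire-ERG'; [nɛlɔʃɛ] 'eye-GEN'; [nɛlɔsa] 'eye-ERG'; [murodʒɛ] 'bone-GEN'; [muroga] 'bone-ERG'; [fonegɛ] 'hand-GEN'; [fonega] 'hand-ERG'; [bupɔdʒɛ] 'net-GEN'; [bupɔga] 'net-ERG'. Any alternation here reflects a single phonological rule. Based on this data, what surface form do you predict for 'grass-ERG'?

The root 'eye' surfaces as [nɛlɔʃɛ] and [nɛlɔsa], with a stem-final [ʃ] ~ [s] alternation.
If /s/ were underlying and a rule turned it into [ʃ] before the GEN suffix, 'river' would also alternate; but it has [s] in both [bamosɛ] and [bamosa].
The alternation reflects depalatalization: palato-alveolar /tʃ/, /dʒ/ and /ʃ/ become [k], [g] and [s] when no front vowel follows. /ʃ/ is underlying.
The one attested form of 'grass', [fanuʃɛ], shows underlying /fanuʃ/. Applying the same rule when no front vowel follows gives [fanusa].

[fanusa]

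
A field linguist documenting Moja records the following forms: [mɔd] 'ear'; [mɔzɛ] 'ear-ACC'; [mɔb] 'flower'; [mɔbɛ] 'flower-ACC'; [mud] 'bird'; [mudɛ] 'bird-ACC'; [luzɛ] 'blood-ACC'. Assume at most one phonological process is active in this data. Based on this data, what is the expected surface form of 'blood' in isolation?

'ear' shows [d] ~ [z] at the end of the stem ([mɔd] vs [mɔzɛ]).
The stem 'bird' ([mud], [mudɛ]) shows [d] unchanged in both environments, so [d] cannot be basic with [z] derived before the ACC suffix.
The underlying segment must be /z/; voiced fricatives become stops word-finally, yielding [d] there.
The one attested form of 'blood', [luzɛ], shows underlying /luz/. Applying the same rule word-finally gives [lud].

[lud]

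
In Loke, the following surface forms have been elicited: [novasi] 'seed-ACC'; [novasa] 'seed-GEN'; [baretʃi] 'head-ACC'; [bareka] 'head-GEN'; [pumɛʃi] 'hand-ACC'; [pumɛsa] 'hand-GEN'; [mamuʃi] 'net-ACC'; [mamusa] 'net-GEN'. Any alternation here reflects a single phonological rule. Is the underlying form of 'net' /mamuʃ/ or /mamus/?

The stem for 'net' ends in [ʃ] in [mamuʃi] but [s] in [mamusa].
The stem 'seed' ([novasi], [novasa]) shows [s] unchanged in both environments, so [s] cannot be basic with [ʃ] derived before the ACC suffix.
Therefore /ʃ/ is basic and [s] is derived by depalatalization (palato-alveolar /tʃ/ and /ʃ/ become [k] and [s] when no front vowel follows).

/mamuʃ/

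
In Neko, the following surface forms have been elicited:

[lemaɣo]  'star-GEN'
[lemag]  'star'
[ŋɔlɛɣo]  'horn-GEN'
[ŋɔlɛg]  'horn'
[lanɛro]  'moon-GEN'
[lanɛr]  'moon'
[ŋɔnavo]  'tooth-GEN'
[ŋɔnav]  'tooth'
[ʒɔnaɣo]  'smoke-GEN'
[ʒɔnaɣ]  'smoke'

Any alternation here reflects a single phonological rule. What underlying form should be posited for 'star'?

The root 'star' surfaces as [lemaɣo] and [lemag], with a stem-final [ɣ] ~ [g] alternation.
The stem 'smoke' ([ʒɔnaɣo], [ʒɔnaɣ]) shows [ɣ] unchanged in both environments, so [ɣ] cannot be basic with [g] derived in isolation.
Therefore /g/ is basic and [ɣ] is derived by intervocalic spirantization (voiced stops become fricatives between vowels).

/lemag/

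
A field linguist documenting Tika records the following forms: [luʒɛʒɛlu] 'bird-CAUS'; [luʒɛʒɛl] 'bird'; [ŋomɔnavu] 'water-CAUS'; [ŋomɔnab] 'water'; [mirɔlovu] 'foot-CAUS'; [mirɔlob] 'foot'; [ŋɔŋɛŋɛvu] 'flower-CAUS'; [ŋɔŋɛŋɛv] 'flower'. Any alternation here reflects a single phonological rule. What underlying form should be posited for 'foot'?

In [mirɔlovu] and [mirɔlob] the final segment of 'foot' alternates: [v] ~ [b].
Compare 'flower', with invariant [v] in [ŋɔŋɛŋɛvu] and [ŋɔŋɛŋɛv]: an analysis with underlying /v/ and a rule producing [b] in isolation would wrongly predict alternation here too.
So /b/ is underlying, and a rule of intervocalic spirantization — voiced stops become fricatives between vowels — gives [v].

/mirɔlob/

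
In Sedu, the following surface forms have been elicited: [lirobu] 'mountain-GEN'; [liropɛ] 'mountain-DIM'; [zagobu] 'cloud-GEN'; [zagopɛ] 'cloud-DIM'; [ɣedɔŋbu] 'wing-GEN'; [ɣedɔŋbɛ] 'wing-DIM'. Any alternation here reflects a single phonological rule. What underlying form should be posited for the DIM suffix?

The DIM suffix surfaces as [-bɛ] and [-pɛ], depending on the final segment of the stem.
The GEN suffix, which begins with [b], is invariant after every stem; so [b] is not altered by any rule here.
So the underlying form is /-pɛ/, and voiceless stops become voiced after a nasal.

/-pɛ/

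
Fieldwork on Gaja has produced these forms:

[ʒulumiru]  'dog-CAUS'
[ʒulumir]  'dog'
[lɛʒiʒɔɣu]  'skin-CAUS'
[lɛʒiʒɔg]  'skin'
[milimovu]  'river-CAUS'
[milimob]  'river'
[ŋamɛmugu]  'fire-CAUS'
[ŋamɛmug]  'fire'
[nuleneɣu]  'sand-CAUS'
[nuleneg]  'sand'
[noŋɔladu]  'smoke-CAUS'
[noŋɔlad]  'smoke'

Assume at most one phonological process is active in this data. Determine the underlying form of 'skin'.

The stem for 'skin' ends in [ɣ] in [lɛʒiʒɔɣu] but [g] in [lɛʒiʒɔg].
But 'fire' keeps [g] in both environments ([ŋamɛmugu], [ŋamɛmug]), so there is no rule changing /g/ to [ɣ] before the CAUS suffix.
So /ɣ/ is underlying, and a rule of word-final hardening — voiced fricatives become stops word-finally — gives [g].

/lɛʒiʒɔɣ/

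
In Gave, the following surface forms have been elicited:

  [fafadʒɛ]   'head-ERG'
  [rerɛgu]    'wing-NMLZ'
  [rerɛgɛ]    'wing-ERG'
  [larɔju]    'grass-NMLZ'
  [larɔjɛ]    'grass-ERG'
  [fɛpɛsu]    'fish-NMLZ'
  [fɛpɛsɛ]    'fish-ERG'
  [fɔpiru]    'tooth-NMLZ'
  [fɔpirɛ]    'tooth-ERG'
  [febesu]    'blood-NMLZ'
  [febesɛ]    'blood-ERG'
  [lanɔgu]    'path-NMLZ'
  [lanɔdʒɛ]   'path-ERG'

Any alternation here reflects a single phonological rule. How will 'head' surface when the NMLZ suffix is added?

The root 'path' surfaces as [lanɔgu] and [lanɔdʒɛ], with a stem-final [g] ~ [dʒ] alternation.
If /g/ were underlying and a rule turned it into [dʒ] before the ERG suffix, 'wing' would also alternate; but it has [g] in both [rerɛgu] and [rerɛgɛ].
The underlying segment must be /dʒ/; palato-alveolar /dʒ/ becomes [g] when no front vowel follows, yielding [g] there.
The one attested form of 'head', [fafadʒɛ], shows underlying /fafadʒ/. Applying the same rule when no front vowel follows gives [fafagu].

[fafagu]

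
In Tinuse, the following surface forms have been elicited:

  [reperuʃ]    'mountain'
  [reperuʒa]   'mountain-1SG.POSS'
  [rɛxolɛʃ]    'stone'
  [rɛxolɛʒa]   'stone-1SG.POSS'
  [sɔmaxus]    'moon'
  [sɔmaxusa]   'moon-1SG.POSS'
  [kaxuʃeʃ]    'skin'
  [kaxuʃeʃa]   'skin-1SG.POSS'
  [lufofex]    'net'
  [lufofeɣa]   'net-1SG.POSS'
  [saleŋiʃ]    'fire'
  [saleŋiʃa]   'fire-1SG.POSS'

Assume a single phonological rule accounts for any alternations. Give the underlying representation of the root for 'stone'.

The stem for 'stone' ends in [ʃ] in [rɛxolɛʃ] but [ʒ] in [rɛxolɛʒa].
Compare 'skin', with invariant [ʃ] in [kaxuʃeʃ] and [kaxuʃeʃa]: an analysis with underlying /ʃ/ and a rule producing [ʒ] before the 1SG.POSS suffix would wrongly predict alternation here too.
So /ʒ/ is underlying, and a rule of word-final obstruent devoicing — voiced obstruents become voiceless word-finally — gives [ʃ].
Hence 'stone' is /rɛxolɛʒ/ underlyingly.

/rɛxolɛʒ/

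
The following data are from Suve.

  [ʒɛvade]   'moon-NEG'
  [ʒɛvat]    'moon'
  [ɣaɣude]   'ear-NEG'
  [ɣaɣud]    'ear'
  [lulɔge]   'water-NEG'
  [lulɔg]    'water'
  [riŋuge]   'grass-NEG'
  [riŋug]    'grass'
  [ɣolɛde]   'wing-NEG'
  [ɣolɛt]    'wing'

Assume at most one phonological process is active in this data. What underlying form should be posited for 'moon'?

The root 'moon' surfaces as [ʒɛvade] and [ʒɛvat], with a stem-final [d] ~ [t] alternation.
Compare 'ear', with invariant [d] in [ɣaɣude] and [ɣaɣud]: an analysis with underlying /d/ and a rule producing [t] in isolation would wrongly predict alternation here too.
So /t/ is underlying, and a rule of intervocalic voicing — voiceless stops become voiced between vowels — gives [d].

/ʒɛvat/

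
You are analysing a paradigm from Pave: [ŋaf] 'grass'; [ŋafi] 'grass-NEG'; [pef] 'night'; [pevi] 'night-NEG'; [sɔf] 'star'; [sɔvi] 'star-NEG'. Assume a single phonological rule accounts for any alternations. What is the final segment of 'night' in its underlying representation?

/v/

'night' shows [f] ~ [v] at the end of the stem ([pef] vs [pevi]).
The stem 'grass' ([ŋaf], [ŋafi]) shows [f] unchanged in both environments, so [f] cannot be basic with [v] derived before the NEG suffix.
The alternation reflects word-final obstruent devoicing: voiced obstruents become voiceless word-finally. /v/ is underlying.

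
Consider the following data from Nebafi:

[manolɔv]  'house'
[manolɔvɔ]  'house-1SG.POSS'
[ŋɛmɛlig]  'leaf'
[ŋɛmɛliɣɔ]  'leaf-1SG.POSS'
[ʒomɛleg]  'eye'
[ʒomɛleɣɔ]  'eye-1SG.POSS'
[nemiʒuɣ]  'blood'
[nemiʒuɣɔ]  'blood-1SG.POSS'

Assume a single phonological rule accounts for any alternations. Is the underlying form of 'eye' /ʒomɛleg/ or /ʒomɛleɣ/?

/ʒomɛleg/

In [ʒomɛleg] and [ʒomɛleɣɔ] the final segment of 'eye' alternates: [g] ~ [ɣ].
Compare 'blood', with invariant [ɣ] in [nemiʒuɣ] and [nemiʒuɣɔ]: an analysis with underlying /ɣ/ and a rule producing [g] in isolation would wrongly predict alternation here too.
Therefore /g/ is basic and [ɣ] is derived by intervocalic spirantization (voiced stops become fricatives between vowels).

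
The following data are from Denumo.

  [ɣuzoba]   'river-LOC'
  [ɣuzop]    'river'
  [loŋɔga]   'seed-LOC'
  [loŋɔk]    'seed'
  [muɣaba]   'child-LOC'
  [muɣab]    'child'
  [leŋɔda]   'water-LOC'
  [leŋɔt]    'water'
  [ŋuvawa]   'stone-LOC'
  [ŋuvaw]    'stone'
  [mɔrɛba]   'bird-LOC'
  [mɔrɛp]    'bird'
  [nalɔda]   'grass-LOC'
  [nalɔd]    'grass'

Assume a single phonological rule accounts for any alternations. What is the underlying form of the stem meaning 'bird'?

'bird' shows [b] ~ [p] at the end of the stem ([mɔrɛba] vs [mɔrɛp]).
Compare 'child', with invariant [b] in [muɣaba] and [muɣab]: an analysis with underlying /b/ and a rule producing [p] in isolation would wrongly predict alternation here too.
The alternation reflects intervocalic voicing: voiceless stops become voiced between vowels. /p/ is underlying.
So 'bird' = /mɔrɛp/.

/mɔrɛp/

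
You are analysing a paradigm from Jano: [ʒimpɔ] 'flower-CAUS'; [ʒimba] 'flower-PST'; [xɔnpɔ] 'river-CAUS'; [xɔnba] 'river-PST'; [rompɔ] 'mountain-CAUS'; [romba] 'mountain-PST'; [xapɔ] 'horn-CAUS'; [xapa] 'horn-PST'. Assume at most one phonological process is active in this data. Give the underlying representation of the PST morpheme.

/-ba/

The PST suffix surfaces as [-ba] and [-pa], depending on the final segment of the stem.
The CAUS suffix, which begins with [p], is invariant after every stem; so [p] is not altered by any rule here.
So the underlying form is /-ba/, and voiced stops become voiceless after a vowel.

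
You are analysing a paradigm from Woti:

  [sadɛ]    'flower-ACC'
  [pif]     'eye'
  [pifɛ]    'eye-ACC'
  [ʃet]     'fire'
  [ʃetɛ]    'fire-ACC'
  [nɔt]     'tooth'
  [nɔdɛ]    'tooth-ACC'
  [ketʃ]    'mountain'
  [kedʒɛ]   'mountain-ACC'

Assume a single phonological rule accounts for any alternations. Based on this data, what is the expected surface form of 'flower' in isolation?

[sat]

The root 'tooth' surfaces as [nɔt] and [nɔdɛ], with a stem-final [t] ~ [d] alternation.
Compare 'fire', with invariant [t] in [ʃet] and [ʃetɛ]: an analysis with underlying /t/ and a rule producing [d] before the ACC suffix would wrongly predict alternation here too.
The alternation reflects word-final obstruent devoicing: voiced obstruents become voiceless word-finally. /d/ is underlying.
From [sadɛ] the stem 'flower' is /sad/; word-finally this yields [sat].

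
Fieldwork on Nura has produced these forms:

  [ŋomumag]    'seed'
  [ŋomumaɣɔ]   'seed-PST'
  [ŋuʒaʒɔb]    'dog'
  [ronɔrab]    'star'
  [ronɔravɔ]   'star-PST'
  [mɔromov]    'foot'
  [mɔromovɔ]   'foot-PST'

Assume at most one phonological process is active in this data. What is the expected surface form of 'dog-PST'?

'star' shows [b] ~ [v] at the end of the stem ([ronɔrab] vs [ronɔravɔ]).
The stem 'foot' ([mɔromov], [mɔromovɔ]) shows [v] unchanged in both environments, so [v] cannot be basic with [b] derived in isolation.
The underlying segment must be /b/; voiced stops become fricatives between vowels, yielding [v] there.
From [ŋuʒaʒɔb] the stem 'dog' is /ŋuʒaʒɔb/; between vowels this yields [ŋuʒaʒɔvɔ].

[ŋuʒaʒɔvɔ]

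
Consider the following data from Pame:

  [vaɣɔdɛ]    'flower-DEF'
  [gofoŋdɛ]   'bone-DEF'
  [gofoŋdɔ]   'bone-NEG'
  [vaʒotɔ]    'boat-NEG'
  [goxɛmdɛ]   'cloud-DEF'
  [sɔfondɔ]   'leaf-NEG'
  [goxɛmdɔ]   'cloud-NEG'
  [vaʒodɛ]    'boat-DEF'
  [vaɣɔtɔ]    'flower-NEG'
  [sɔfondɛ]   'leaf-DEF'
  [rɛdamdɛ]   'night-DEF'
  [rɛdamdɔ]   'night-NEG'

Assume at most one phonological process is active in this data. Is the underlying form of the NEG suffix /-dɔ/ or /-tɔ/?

/-tɔ/

The NEG morpheme has two allomorphs, [-dɔ] and [-tɔ].
By contrast the DEF suffix keeps its initial [d] throughout — that segment must be underlying.
So the underlying form is /-tɔ/, and voiceless stops become voiced after a nasal.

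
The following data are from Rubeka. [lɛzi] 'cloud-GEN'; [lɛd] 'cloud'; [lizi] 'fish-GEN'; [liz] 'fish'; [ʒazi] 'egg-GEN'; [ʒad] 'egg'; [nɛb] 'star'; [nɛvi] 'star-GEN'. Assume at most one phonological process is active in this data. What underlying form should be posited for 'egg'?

/ʒad/

'egg' shows [z] ~ [d] at the end of the stem ([ʒazi] vs [ʒad]).
Compare 'fish', with invariant [z] in [lizi] and [liz]: an analysis with underlying /z/ and a rule producing [d] in isolation would wrongly predict alternation here too.
Therefore /d/ is basic and [z] is derived by intervocalic spirantization (voiced stops become fricatives between vowels).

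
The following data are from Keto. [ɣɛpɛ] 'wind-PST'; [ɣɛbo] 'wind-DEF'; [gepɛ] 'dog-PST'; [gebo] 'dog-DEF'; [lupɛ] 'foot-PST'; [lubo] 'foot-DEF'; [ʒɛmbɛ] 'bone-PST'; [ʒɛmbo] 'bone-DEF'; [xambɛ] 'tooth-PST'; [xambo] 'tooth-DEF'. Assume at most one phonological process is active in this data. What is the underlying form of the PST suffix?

The PST suffix surfaces as [-bɛ] and [-pɛ], depending on the final segment of the stem.
By contrast the DEF suffix keeps its initial [b] throughout — that segment must be underlying.
The PST suffix is therefore /-pɛ/ underlyingly, with post-nasal voicing: voiceless stops become voiced after a nasal.

/-pɛ/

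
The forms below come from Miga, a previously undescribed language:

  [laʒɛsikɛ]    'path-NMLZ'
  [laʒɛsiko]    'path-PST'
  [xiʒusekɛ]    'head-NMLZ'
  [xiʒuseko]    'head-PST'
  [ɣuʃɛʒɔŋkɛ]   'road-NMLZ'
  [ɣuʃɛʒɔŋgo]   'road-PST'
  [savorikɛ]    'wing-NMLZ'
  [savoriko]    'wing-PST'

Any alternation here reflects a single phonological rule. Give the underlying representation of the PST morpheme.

The PST morpheme has two allomorphs, [-go] and [-ko].
By contrast the NMLZ suffix keeps its initial [k] throughout — that segment must be underlying.
So the underlying form is /-go/, and voiced stops become voiceless after a vowel.

/-go/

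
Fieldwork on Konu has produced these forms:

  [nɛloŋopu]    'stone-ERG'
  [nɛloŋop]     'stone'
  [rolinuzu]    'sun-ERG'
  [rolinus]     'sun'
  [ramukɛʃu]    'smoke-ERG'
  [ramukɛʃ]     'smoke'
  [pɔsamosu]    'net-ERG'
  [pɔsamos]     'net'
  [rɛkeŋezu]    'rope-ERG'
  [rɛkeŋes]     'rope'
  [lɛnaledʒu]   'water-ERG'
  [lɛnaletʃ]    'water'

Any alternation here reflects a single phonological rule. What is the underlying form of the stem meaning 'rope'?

The stem for 'rope' ends in [z] in [rɛkeŋezu] but [s] in [rɛkeŋes].
But 'net' keeps [s] in both environments ([pɔsamosu], [pɔsamos]), so there is no rule changing /s/ to [z] before the ERG suffix.
So /z/ is underlying, and a rule of word-final obstruent devoicing — voiced obstruents become voiceless word-finally — gives [s].

/rɛkeŋez/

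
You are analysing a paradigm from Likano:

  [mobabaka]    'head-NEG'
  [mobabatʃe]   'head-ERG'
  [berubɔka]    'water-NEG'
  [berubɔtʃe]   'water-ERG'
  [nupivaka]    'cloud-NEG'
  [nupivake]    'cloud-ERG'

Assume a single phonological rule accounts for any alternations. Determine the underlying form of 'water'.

/berubɔtʃ/

In [berubɔka] and [berubɔtʃe] the final segment of 'water' alternates: [k] ~ [tʃ].
But 'cloud' keeps [k] in both environments ([nupivaka], [nupivake]), so there is no rule changing /k/ to [tʃ] before the ERG suffix.
The underlying segment must be /tʃ/; palato-alveolar /tʃ/ becomes [k] when no front vowel follows, yielding [k] there.
So 'water' = /berubɔtʃ/.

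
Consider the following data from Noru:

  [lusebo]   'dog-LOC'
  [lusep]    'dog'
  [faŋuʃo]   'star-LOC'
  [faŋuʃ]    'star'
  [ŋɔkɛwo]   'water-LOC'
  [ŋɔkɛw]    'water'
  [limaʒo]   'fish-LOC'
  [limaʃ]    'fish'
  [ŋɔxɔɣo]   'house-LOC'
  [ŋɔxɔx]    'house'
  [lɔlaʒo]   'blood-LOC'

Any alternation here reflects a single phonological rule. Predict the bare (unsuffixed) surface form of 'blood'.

[lɔlaʃ]

In [limaʒo] and [limaʃ] the final segment of 'fish' alternates: [ʒ] ~ [ʃ].
The stem 'star' ([faŋuʃo], [faŋuʃ]) shows [ʃ] unchanged in both environments, so [ʃ] cannot be basic with [ʒ] derived before the LOC suffix.
The alternation reflects word-final obstruent devoicing: voiced obstruents become voiceless word-finally. /ʒ/ is underlying.
The one attested form of 'blood', [lɔlaʒo], shows underlying /lɔlaʒ/. Applying the same rule word-finally gives [lɔlaʃ].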